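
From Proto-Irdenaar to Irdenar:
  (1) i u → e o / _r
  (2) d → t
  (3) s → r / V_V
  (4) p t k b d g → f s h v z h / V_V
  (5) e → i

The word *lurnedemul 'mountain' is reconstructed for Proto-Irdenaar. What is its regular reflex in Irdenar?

lornisimul

Irdenar: start from *lurnedemul.
  rule 1 (pre-rhotic lowering): lurnedemul → lornedemul
  rule 2 (unconditioned shift): lornedemul → lornetemul
  rule 3: no change — lornetemul
  rule 4 (intervocalic lenition): lornetemul → lornesemul
  rule 5 (vowel merger): lornesemul → lornisimul
  ⇒ Irdenar lornisimul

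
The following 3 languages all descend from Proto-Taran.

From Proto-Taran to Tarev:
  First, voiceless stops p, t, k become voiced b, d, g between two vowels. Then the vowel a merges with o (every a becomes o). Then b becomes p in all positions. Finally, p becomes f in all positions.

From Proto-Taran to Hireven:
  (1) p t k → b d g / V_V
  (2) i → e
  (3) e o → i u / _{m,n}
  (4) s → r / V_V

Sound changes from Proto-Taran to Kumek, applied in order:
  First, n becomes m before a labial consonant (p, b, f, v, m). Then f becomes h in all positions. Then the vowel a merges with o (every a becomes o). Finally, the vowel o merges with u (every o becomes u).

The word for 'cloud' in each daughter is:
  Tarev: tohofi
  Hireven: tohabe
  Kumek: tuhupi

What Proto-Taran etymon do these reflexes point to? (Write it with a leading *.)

Position 4: Tarev has o, Hireven has a, Kumek has u. Hireven preserves a here (none of its changes turn any other segment into a), so the proto-segment is *a.
Position 5: Tarev has f, Hireven has b, Kumek has p. Kumek preserves p here (none of its changes turn any other segment into p), so the proto-segment is *p.
Verify the candidate proto-form against each daughter:
Tarev: *tohapi
  tohapi → tohabi   [intervocalic voicing]
  tohabi → tohobi   [vowel merger]
  tohobi → tohopi   [unconditioned shift]
  tohopi → tohofi   [unconditioned shift]
  giving Tarev tohofi.
Hireven: start from *tohapi.
  rule 1 (intervocalic voicing): tohapi → tohabi
  rule 2 (vowel merger): tohabi → tohabe
  rule 3: no change — tohabe
  rule 4: no change — tohabe
  ⇒ Hireven tohabe
Kumek: *tohapi > tohopi > tuhupi  (by vowel merger, vowel merger)
Only *tohapi yields all of Tarev tohofi, Hireven tohabe, Kumek tuhupi.

*tohapi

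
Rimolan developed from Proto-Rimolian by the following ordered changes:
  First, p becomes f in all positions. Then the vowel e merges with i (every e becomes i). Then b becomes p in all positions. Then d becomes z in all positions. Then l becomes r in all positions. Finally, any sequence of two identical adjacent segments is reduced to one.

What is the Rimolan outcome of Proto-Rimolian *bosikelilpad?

posikirirfaz

Rimolan: *bosikelilpad > bosikelilfad > bosikililfad > posikililfad > posikililfaz > posikirirfaz  (by unconditioned shift, vowel merger, unconditioned shift, unconditioned shift, unconditioned shift)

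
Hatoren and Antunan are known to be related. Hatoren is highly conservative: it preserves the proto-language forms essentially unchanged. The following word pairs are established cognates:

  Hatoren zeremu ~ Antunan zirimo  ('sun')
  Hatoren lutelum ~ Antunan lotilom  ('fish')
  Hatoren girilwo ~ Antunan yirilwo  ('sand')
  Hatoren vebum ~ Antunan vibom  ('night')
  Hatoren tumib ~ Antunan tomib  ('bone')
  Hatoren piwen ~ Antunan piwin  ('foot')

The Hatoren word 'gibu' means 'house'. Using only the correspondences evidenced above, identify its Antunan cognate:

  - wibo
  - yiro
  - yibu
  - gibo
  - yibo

yibo

girilwo ~ yirilwo — Hatoren g corresponds to Antunan y word-initially before a front vowel.
zeremu ~ zirimo — Hatoren u corresponds to Antunan o word-finally.
Applying these to Hatoren 'gibu':
  gibu → yibu   (g→y word-initially before a front vowel)
  yibu → yibo   (u→o word-finally)
So the Antunan cognate is 'yibo'.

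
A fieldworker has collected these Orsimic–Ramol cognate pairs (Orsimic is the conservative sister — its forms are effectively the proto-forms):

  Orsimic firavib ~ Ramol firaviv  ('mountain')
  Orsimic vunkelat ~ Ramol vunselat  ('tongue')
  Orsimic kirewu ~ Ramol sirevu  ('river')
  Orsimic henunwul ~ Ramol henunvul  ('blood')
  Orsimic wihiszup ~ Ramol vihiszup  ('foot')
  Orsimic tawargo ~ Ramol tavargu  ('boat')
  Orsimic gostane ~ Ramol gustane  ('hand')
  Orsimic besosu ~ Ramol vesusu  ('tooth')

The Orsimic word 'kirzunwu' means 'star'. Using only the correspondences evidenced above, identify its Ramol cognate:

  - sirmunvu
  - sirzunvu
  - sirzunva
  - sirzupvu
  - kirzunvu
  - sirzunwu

kirewu ~ sirevu — Orsimic k corresponds to Ramol s word-initially before a front vowel.
henunwul ~ henunvul — Orsimic w corresponds to Ramol v after a consonant, before a back vowel.
Applying these to Orsimic 'kirzunwu':
  kirzunwu → sirzunwu   (k→s word-initially before a front vowel)
  sirzunwu → sirzunvu   (w→v after a consonant, before a back vowel)
So the Ramol cognate is 'sirzunvu'.

sirzunvu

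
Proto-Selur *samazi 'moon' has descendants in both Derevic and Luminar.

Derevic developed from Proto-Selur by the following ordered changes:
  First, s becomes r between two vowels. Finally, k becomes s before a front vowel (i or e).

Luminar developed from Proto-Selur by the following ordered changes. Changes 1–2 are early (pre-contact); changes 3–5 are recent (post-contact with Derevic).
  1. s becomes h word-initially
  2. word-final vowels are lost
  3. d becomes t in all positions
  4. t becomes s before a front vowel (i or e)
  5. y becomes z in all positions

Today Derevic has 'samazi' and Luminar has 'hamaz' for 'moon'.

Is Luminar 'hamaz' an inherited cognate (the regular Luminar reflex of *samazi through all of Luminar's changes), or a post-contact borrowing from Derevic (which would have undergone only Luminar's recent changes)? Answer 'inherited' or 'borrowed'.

If inherited, *samazi would pass through all of Luminar's changes:
Luminar: *samazi > hamazi > hamaz  (by debuccalisation, apocope)
If borrowed from Derevic 'samazi' after the early changes, it would undergo only the recent ones:
  rule 3 (unconditioned shift): no change (samazi)
  rule 4 (palatalisation): no change (samazi)
  rule 5 (unconditioned shift): no change (samazi)
  ⇒ as a loan: samazi
Luminar 'hamaz' matches the inherited outcome exactly, so it is an inherited cognate, not a loan.

inherited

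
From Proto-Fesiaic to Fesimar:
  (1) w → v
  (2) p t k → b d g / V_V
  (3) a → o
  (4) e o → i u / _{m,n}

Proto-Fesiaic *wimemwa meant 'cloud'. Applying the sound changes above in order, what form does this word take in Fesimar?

Fesimar: *wimemwa
  wimemwa → vimemva   [unconditioned shift]
  vimemva (rule 2 does not apply)
  vimemva → vimemvo   [vowel merger]
  vimemvo → vimimvo   [pre-nasal raising]
  giving Fesimar vimimvo.

vimimvo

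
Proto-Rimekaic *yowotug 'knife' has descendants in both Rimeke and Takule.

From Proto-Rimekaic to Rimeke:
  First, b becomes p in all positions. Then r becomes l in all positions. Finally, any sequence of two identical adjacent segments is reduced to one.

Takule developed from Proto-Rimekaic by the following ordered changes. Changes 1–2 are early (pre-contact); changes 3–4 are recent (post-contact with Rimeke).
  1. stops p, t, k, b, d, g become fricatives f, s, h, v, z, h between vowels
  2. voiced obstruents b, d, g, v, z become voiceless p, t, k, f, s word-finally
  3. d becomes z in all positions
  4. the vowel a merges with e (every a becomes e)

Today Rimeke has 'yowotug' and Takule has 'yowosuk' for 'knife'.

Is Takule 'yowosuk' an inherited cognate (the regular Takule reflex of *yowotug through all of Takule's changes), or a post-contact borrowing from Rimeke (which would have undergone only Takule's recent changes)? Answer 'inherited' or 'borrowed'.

inherited

If inherited, *yowotug would pass through all of Takule's changes:
Takule: *yowotug > yowosug > yowosuk  (by intervocalic lenition, final devoicing)
If borrowed from Rimeke 'yowotug' after the early changes, it would undergo only the recent ones:
  rule 3 (unconditioned shift): no change (yowotug)
  rule 4 (vowel merger): no change (yowotug)
  ⇒ as a loan: yowotug
Takule 'yowosuk' matches the inherited outcome exactly, so it is an inherited cognate, not a loan.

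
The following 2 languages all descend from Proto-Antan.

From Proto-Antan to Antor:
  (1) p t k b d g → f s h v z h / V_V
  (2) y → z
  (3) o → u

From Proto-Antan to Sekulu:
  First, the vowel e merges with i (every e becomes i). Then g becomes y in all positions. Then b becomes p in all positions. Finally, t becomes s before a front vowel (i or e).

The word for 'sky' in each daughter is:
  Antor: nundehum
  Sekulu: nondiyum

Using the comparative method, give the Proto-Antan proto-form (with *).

*nondegum

Position 6: Antor has h, Sekulu has y. Taking the neighbouring segments as reconstructed: Antor h could go back to *k or *g or *h; Sekulu y could go back to *g or *y — the one source consistent with every daughter is *g.
Position 2: Antor has u, Sekulu has o. Sekulu preserves o here (none of its changes turn any other segment into o), so the proto-segment is *o.
Continuing position by position gives *nondegum; check it forward:
Antor: start from *nondegum.
  rule 1 (intervocalic lenition): nondegum → nondehum
  rule 2: no change — nondehum
  rule 3 (vowel merger): nondehum → nundehum
  ⇒ Antor nundehum
Sekulu: *nondegum > nondigum > nondiyum  (by vowel merger, unconditioned shift)
*nondegum is the unique common source.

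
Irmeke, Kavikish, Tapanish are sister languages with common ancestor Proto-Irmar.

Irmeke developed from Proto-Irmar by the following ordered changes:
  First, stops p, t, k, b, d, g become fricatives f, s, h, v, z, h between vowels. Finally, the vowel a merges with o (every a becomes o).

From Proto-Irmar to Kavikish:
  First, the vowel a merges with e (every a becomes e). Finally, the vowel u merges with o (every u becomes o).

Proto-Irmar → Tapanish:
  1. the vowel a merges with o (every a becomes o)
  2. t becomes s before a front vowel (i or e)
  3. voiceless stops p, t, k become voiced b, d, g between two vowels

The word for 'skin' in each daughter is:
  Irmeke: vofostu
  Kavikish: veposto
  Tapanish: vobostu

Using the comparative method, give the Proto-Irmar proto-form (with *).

Position 7: Irmeke has u, Kavikish has o, Tapanish has u. Irmeke preserves u here (none of its changes turn any other segment into u), so the proto-segment is *u.
Position 3: Irmeke has f, Kavikish has p, Tapanish has b. Kavikish preserves p here (none of its changes turn any other segment into p), so the proto-segment is *p.
Continuing position by position gives *vapostu; check it forward:
Irmeke: *vapostu
  vapostu → vafostu   [intervocalic lenition]
  vafostu → vofostu   [vowel merger]
  giving Irmeke vofostu.
Kavikish: *vapostu > vepostu > veposto  (by vowel merger, vowel merger)
Tapanish: start from *vapostu.
  rule 1 (vowel merger): vapostu → vopostu
  rule 2: no change — vopostu
  rule 3 (intervocalic voicing): vopostu → vobostu
  ⇒ Tapanish vobostu
*vapostu is the unique common source.

*vapostu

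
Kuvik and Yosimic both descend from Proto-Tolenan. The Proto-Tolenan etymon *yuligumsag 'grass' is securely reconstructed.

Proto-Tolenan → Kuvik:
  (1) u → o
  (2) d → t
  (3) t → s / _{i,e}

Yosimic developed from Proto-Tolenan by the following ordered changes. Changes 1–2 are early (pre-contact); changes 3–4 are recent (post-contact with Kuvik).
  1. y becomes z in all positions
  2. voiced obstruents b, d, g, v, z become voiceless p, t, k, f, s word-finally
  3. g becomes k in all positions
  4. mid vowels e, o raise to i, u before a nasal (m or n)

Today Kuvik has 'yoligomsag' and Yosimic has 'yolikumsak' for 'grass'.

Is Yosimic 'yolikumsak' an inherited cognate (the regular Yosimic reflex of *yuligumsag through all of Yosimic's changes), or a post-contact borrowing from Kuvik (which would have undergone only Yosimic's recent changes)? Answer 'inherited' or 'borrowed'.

borrowed

If inherited, *yuligumsag would pass through all of Yosimic's changes:
Yosimic: start from *yuligumsag.
  rule 1 (unconditioned shift): yuligumsag → zuligumsag
  rule 2 (final devoicing): zuligumsag → zuligumsak
  rule 3 (unconditioned shift): zuligumsak → zulikumsak
  rule 4: no change — zulikumsak
  ⇒ Yosimic zulikumsak
If borrowed from Kuvik 'yoligomsag' after the early changes, it would undergo only the recent ones:
  rule 3 (unconditioned shift): yoligomsag → yolikomsak
  rule 4 (pre-nasal raising): yolikomsak → yolikumsak
  ⇒ as a loan: yolikumsak
Yosimic 'yolikumsak' matches the loan outcome 'yolikumsak', not the inherited 'zulikumsak' — it skipped the early Yosimic changes, so it was borrowed from Kuvik.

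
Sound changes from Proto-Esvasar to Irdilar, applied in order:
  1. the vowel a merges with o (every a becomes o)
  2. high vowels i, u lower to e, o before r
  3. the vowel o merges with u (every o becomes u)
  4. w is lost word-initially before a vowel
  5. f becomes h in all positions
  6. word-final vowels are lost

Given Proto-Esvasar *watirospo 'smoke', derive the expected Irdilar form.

Irdilar: *watirospo
  watirospo → wotirospo   [vowel merger]
  wotirospo → woterospo   [pre-rhotic lowering]
  woterospo → wuteruspu   [vowel merger]
  wuteruspu → uteruspu   [glide loss]
  uteruspu (rule 5 does not apply)
  uteruspu → uterusp   [apocope]
  giving Irdilar uterusp.

uterusp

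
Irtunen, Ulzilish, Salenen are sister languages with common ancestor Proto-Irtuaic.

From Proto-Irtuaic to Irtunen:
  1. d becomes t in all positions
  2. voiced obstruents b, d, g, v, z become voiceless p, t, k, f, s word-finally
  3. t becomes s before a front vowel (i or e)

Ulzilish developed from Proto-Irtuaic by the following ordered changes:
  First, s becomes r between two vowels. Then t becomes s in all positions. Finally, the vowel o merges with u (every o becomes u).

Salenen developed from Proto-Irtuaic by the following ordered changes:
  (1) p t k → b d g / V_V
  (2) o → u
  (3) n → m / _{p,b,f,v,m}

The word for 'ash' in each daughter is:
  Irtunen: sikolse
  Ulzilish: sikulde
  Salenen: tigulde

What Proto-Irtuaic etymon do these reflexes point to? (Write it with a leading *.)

*tikolde

Position 6: Irtunen has s, Ulzilish has d, Salenen has d. Ulzilish preserves d here (none of its changes turn any other segment into d), so the proto-segment is *d.
Position 3: Irtunen has k, Ulzilish has k, Salenen has g. Ulzilish preserves k here (none of its changes turn any other segment into k), so the proto-segment is *k.
Continuing position by position gives *tikolde; check it forward:
Irtunen: start from *tikolde.
  rule 1 (unconditioned shift): tikolde → tikolte
  rule 2: no change — tikolte
  rule 3 (palatalisation): tikolte → sikolse
  ⇒ Irtunen sikolse
Ulzilish: start from *tikolde.
  rule 1: no change — tikolde
  rule 2 (unconditioned shift): tikolde → sikolde
  rule 3 (vowel merger): sikolde → sikulde
  ⇒ Ulzilish sikulde
Salenen: *tikolde > tigolde > tigulde  (by intervocalic voicing, vowel merger)
No other proto-form is consistent with every reflex, so the reconstruction is *tikolde.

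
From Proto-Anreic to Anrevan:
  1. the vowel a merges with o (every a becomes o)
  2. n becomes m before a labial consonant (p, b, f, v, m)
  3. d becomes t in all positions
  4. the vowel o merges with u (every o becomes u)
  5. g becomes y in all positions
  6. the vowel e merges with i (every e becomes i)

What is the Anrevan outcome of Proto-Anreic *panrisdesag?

Anrevan: *panrisdesag > ponrisdesog > ponristesog > punristesug > punristesuy > punristisuy  (by vowel merger, unconditioned shift, vowel merger, unconditioned shift, vowel merger)

punristisuy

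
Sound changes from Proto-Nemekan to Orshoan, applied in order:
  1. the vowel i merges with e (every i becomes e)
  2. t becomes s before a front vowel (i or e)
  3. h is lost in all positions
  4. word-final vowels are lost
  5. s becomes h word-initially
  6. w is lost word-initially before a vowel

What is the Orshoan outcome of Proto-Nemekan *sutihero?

huseer

Orshoan: *sutihero > sutehero > susehero > suseero > suseer > huseer  (by vowel merger, palatalisation, h-loss, apocope, debuccalisation)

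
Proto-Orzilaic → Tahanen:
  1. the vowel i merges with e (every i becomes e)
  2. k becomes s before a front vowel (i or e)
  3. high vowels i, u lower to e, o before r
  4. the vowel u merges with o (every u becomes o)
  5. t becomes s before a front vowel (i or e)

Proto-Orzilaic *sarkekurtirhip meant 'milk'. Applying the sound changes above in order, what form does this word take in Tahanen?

sarsekorserhep

Tahanen: *sarkekurtirhip
  sarkekurtirhip → sarkekurterhep   [vowel merger]
  sarkekurterhep → sarsekurterhep   [palatalisation]
  sarsekurterhep → sarsekorterhep   [pre-rhotic lowering]
  sarsekorterhep (rule 4 does not apply)
  sarsekorterhep → sarsekorserhep   [palatalisation]
  giving Tahanen sarsekorserhep.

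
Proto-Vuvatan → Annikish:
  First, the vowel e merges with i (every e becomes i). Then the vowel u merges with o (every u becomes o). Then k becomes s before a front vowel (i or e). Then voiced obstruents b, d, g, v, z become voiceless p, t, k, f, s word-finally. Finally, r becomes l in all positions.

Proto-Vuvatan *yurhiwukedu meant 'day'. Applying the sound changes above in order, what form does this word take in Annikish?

Annikish: *yurhiwukedu > yurhiwukidu > yorhiwokido > yorhiwosido > yolhiwosido  (by vowel merger, vowel merger, palatalisation, unconditioned shift)

yolhiwosido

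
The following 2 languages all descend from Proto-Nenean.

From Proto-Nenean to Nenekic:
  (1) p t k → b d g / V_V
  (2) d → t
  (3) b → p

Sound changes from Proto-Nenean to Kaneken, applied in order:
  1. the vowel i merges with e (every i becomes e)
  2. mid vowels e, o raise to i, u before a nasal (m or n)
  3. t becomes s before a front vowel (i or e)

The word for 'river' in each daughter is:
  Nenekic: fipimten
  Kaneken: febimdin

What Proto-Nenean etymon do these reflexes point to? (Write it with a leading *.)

*fibimden

Position 3: Nenekic has p, Kaneken has b. Kaneken preserves b here (none of its changes turn any other segment into b), so the proto-segment is *b.
Position 6: Nenekic has t, Kaneken has d. Kaneken preserves d here (none of its changes turn any other segment into d), so the proto-segment is *d.
Verify the candidate proto-form against each daughter:
Nenekic: start from *fibimden.
  rule 1: no change — fibimden
  rule 2 (unconditioned shift): fibimden → fibimten
  rule 3 (unconditioned shift): fibimten → fipimten
  ⇒ Nenekic fipimten
Kaneken: *fibimden
  fibimden → febemden   [vowel merger]
  febemden → febimdin   [pre-nasal raising]
  febimdin (rule 3 does not apply)
  giving Kaneken febimdin.
Only *fibimden yields all of Nenekic fipimten, Kaneken febimdin.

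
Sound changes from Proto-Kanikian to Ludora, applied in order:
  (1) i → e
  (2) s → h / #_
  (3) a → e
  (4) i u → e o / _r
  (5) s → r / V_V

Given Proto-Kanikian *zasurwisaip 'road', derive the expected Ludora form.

Ludora: *zasurwisaip
  zasurwisaip → zasurwesaep   [vowel merger]
  zasurwesaep (rule 2 does not apply)
  zasurwesaep → zesurweseep   [vowel merger]
  zesurweseep → zesorweseep   [pre-rhotic lowering]
  zesorweseep → zerorwereep   [rhotacism]
  giving Ludora zerorwereep.

zerorwereep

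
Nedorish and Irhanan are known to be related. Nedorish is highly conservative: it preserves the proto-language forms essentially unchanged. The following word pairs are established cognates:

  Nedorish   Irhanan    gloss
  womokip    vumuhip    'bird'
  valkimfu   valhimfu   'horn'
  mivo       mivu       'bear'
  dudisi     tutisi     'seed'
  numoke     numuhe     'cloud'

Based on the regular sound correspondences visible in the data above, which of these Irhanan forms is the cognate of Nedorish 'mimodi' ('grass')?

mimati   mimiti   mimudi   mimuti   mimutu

womokip ~ vumuhip, numoke ~ numuhe — Nedorish o corresponds to Irhanan u after a consonant, before a consonant other than r, m, n, p, b, f, v.
dudisi ~ tutisi — Nedorish d corresponds to Irhanan t between vowels (before a front vowel).
Applying these to Nedorish 'mimodi':
  mimodi → mimudi   (o→u after a consonant, before a consonant other than r, m, n, p, b, f, v)
  mimudi → mimuti   (d→t between vowels (before a front vowel))
So the Irhanan cognate is 'mimuti'.

mimuti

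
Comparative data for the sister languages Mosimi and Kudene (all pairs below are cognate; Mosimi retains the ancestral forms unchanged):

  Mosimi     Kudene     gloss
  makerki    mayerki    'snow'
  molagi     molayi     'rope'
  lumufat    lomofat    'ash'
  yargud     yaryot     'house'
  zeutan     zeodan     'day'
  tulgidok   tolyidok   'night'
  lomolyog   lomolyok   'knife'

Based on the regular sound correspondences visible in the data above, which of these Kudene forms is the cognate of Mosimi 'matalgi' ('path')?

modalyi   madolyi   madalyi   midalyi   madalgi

madalyi

zeutan ~ zeodan — Mosimi t corresponds to Kudene d between vowels (before a back vowel).
tulgidok ~ tolyidok — Mosimi g corresponds to Kudene y after a consonant, before a front vowel.
Applying these to Mosimi 'matalgi':
  matalgi → madalgi   (t→d between vowels (before a back vowel))
  madalgi → madalyi   (g→y after a consonant, before a front vowel)
So the Kudene cognate is 'madalyi'.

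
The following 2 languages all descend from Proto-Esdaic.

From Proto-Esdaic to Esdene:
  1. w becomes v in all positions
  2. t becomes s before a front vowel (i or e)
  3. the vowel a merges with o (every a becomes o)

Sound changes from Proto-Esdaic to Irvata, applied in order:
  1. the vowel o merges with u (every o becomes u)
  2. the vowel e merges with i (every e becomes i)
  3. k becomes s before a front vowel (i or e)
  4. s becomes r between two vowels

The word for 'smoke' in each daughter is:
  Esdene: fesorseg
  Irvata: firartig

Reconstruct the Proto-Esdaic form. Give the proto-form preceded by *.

Position 2: Esdene has e, Irvata has i. Esdene preserves e here (none of its changes turn any other segment into e), so the proto-segment is *e.
Position 3: Esdene has s, Irvata has r. Taking the neighbouring segments as reconstructed: Esdene s can only go back to *s; Irvata r could go back to *s or *r — the one source consistent with every daughter is *s.
Position 7: Esdene has e, Irvata has i. Esdene preserves e here (none of its changes turn any other segment into e), so the proto-segment is *e.
Continuing position by position gives *fesarteg; check it forward:
Esdene: *fesarteg
  fesarteg (rule 1 does not apply)
  fesarteg → fesarseg   [palatalisation]
  fesarseg → fesorseg   [vowel merger]
  giving Esdene fesorseg.
Irvata: start from *fesarteg.
  rule 1: no change — fesarteg
  rule 2 (vowel merger): fesarteg → fisartig
  rule 3: no change — fisartig
  rule 4 (rhotacism): fisartig → firartig
  ⇒ Irvata firartig
No other proto-form is consistent with every reflex, so the reconstruction is *fesarteg.

*fesarteg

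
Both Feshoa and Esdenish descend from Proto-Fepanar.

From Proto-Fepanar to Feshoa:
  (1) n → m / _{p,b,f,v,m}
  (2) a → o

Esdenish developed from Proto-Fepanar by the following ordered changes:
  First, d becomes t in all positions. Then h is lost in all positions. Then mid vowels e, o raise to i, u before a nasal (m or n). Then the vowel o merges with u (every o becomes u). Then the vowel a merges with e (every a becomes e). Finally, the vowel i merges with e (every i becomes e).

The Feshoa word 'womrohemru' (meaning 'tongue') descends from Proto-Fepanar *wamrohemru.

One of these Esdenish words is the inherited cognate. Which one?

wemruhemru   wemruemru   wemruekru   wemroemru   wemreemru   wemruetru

wemruemru

Esdenish: *wamrohemru
  wamrohemru (rule 1 does not apply)
  wamrohemru → wamroemru   [h-loss]
  wamroemru → wamroimru   [pre-nasal raising]
  wamroimru → wamruimru   [vowel merger]
  wamruimru → wemruimru   [vowel merger]
  wemruimru → wemruemru   [vowel merger]
  giving Esdenish wemruemru.
Among the options, 'wemruemru' alone shows every Esdenish change applied in order.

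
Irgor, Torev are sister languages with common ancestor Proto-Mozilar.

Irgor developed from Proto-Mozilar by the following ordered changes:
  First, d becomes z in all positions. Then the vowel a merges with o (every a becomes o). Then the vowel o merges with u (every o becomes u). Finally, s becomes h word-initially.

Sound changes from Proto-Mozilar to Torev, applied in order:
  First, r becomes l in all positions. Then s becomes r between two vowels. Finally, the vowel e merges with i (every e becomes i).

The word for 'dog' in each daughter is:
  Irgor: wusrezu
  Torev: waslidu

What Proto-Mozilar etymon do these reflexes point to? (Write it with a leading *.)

Position 5: Irgor has e, Torev has i. Irgor preserves e here (none of its changes turn any other segment into e), so the proto-segment is *e.
Position 4: Irgor has r, Torev has l. Irgor preserves r here (none of its changes turn any other segment into r), so the proto-segment is *r.
This points to *wasredu. Verify forward in each daughter:
Irgor: *wasredu
  wasredu → wasrezu   [unconditioned shift]
  wasrezu → wosrezu   [vowel merger]
  wosrezu → wusrezu   [vowel merger]
  wusrezu (rule 4 does not apply)
  giving Irgor wusrezu.
Torev: start from *wasredu.
  rule 1 (unconditioned shift): wasredu → wasledu
  rule 2: no change — wasledu
  rule 3 (vowel merger): wasledu → waslidu
  ⇒ Torev waslidu
Only *wasredu yields all of Irgor wusrezu, Torev waslidu.

*wasredu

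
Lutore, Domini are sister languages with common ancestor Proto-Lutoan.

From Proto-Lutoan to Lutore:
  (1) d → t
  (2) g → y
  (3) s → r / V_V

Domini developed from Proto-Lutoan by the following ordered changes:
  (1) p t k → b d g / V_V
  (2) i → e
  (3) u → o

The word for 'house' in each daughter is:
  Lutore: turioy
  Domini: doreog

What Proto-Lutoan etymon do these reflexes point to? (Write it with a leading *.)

*duriog

Position 4: Lutore has i, Domini has e. Lutore preserves i here (none of its changes turn any other segment into i), so the proto-segment is *i.
Position 1: Lutore has t, Domini has d. Taking the neighbouring segments as reconstructed: Lutore t could go back to *t or *d; Domini d can only go back to *d — the one source consistent with every daughter is *d.
Position 6: Lutore has y, Domini has g. Taking the neighbouring segments as reconstructed: Lutore y could go back to *g or *y; Domini g can only go back to *g — the one source consistent with every daughter is *g.
Verify the candidate proto-form against each daughter:
Lutore: *duriog
  duriog → turiog   [unconditioned shift]
  turiog → turioy   [unconditioned shift]
  turioy (rule 3 does not apply)
  giving Lutore turioy.
Domini: start from *duriog.
  rule 1: no change — duriog
  rule 2 (vowel merger): duriog → dureog
  rule 3 (vowel merger): dureog → doreog
  ⇒ Domini doreog
Only *duriog yields all of Lutore turioy, Domini doreog.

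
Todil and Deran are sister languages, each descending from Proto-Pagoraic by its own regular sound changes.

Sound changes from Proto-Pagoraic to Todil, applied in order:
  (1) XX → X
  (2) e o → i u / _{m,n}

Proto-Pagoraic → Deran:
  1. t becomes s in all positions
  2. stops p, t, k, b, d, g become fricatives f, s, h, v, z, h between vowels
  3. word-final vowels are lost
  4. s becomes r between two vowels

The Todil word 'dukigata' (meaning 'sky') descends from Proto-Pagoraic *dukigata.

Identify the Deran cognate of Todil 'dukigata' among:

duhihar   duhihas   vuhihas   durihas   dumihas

Deran: *dukigata
  dukigata → dukigasa   [unconditioned shift]
  dukigasa → duhihasa   [intervocalic lenition]
  duhihasa → duhihas   [apocope]
  duhihas (rule 4 does not apply)
  giving Deran duhihas.
Only 'duhihas' matches the regular Deran development of *dukigata.

duhihas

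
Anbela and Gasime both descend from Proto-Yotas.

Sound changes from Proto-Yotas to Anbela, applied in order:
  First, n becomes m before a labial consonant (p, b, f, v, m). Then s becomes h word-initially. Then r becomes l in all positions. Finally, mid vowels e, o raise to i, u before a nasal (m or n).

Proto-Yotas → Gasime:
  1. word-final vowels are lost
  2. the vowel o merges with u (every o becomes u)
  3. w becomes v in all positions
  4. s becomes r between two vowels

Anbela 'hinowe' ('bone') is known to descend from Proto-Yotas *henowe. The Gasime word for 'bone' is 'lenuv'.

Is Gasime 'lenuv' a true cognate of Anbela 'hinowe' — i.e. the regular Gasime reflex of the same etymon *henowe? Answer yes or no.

Derive the expected Gasime reflex of *henowe:
Gasime: start from *henowe.
  rule 1 (apocope): henowe → henow
  rule 2 (vowel merger): henow → henuw
  rule 3 (unconditioned shift): henuw → henuv
  rule 4: no change — henuv
  ⇒ Gasime henuv
The regular Gasime reflex would be 'henuv', but the attested form is 'lenuv'. The correspondence is irregular, so they are not cognates (the Gasime form has a different source).

no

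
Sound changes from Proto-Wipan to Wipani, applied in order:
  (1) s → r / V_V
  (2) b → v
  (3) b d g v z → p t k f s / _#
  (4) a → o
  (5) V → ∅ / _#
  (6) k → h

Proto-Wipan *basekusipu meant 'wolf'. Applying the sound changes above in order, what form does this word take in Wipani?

vorehurip

Wipani: *basekusipu > barekuripu > varekuripu > vorekuripu > vorekurip > vorehurip  (by rhotacism, unconditioned shift, vowel merger, apocope, unconditioned shift)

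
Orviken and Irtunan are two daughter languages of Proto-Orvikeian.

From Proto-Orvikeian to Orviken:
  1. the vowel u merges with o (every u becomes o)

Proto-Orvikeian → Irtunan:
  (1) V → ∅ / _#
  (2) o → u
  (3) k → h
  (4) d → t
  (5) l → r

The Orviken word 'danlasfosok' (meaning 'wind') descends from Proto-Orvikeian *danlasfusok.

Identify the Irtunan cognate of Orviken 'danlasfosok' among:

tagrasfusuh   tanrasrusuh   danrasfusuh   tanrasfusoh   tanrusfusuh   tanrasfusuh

tanrasfusuh

Irtunan: start from *danlasfusok.
  rule 1: no change — danlasfusok
  rule 2 (vowel merger): danlasfusok → danlasfusuk
  rule 3 (unconditioned shift): danlasfusuk → danlasfusuh
  rule 4 (unconditioned shift): danlasfusuh → tanlasfusuh
  rule 5 (unconditioned shift): tanlasfusuh → tanrasfusuh
  ⇒ Irtunan tanrasfusuh
Among the options, 'tanrasfusuh' alone shows every Irtunan change applied in order.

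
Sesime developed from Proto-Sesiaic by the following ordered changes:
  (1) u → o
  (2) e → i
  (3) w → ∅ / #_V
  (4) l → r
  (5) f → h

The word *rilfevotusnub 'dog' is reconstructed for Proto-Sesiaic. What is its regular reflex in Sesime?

Sesime: *rilfevotusnub > rilfevotosnob > rilfivotosnob > rirfivotosnob > rirhivotosnob  (by vowel merger, vowel merger, unconditioned shift, unconditioned shift)

rirhivotosnob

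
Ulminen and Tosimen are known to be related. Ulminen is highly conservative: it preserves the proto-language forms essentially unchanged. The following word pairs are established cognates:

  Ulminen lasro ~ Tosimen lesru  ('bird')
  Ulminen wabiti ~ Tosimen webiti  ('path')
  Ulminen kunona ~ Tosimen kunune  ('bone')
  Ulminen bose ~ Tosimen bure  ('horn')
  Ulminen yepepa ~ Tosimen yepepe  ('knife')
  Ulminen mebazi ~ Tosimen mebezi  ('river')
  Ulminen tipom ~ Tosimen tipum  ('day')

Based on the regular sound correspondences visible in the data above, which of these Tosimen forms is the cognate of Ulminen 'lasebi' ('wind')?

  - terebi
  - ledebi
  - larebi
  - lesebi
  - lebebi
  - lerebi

lasro ~ lesru, mebazi ~ mebezi — Ulminen a corresponds to Tosimen e after a consonant, before a consonant other than r, m, n, p, b, f, v.
bose ~ bure — Ulminen s corresponds to Tosimen r between vowels (before a front vowel).
Applying these to Ulminen 'lasebi':
  lasebi → lesebi   (a→e after a consonant, before a consonant other than r, m, n, p, b, f, v)
  lesebi → lerebi   (s→r between vowels (before a front vowel))
So the Tosimen cognate is 'lerebi'.

lerebi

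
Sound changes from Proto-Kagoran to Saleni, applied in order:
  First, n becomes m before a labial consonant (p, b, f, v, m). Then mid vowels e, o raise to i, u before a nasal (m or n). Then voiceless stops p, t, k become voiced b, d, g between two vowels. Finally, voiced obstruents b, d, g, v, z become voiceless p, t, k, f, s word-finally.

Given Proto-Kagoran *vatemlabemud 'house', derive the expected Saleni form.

Saleni: start from *vatemlabemud.
  rule 1: no change — vatemlabemud
  rule 2 (pre-nasal raising): vatemlabemud → vatimlabimud
  rule 3 (intervocalic voicing): vatimlabimud → vadimlabimud
  rule 4 (final devoicing): vadimlabimud → vadimlabimut
  ⇒ Saleni vadimlabimut

vadimlabimut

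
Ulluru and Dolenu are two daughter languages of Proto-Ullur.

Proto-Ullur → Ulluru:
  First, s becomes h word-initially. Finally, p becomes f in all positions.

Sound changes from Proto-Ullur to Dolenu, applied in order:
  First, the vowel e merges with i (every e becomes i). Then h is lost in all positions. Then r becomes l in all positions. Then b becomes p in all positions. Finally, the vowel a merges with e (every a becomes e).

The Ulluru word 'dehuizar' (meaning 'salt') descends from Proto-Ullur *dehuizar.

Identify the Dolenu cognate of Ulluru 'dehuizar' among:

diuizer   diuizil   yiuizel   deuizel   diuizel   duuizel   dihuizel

diuizel

Dolenu: *dehuizar
  dehuizar → dihuizar   [vowel merger]
  dihuizar → diuizar   [h-loss]
  diuizar → diuizal   [unconditioned shift]
  diuizal (rule 4 does not apply)
  diuizal → diuizel   [vowel merger]
  giving Dolenu diuizel.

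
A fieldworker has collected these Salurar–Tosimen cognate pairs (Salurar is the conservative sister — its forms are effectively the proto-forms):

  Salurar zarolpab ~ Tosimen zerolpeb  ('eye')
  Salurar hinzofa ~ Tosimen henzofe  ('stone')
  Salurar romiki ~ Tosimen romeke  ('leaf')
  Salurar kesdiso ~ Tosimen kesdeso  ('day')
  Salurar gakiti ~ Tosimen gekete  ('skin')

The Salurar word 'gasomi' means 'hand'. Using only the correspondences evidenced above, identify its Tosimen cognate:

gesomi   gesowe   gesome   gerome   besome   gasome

gakiti ~ gekete — Salurar a corresponds to Tosimen e after a consonant, before a consonant other than r, m, n, p, b, f, v.
romiki ~ romeke, gakiti ~ gekete — Salurar i corresponds to Tosimen e word-finally.
Applying these to Salurar 'gasomi':
  gasomi → gesomi   (a→e after a consonant, before a consonant other than r, m, n, p, b, f, v)
  gesomi → gesome   (i→e word-finally)
So the Tosimen cognate is 'gesome'.

gesome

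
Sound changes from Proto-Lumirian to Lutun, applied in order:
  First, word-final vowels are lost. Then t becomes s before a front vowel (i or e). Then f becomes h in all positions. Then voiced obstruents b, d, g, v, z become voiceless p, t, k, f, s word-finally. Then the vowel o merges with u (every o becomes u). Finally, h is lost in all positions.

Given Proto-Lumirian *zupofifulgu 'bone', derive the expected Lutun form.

zupuiulk

Lutun: *zupofifulgu > zupofifulg > zupohihulg > zupohihulk > zupuhihulk > zupuiulk  (by apocope, unconditioned shift, final devoicing, vowel merger, h-loss)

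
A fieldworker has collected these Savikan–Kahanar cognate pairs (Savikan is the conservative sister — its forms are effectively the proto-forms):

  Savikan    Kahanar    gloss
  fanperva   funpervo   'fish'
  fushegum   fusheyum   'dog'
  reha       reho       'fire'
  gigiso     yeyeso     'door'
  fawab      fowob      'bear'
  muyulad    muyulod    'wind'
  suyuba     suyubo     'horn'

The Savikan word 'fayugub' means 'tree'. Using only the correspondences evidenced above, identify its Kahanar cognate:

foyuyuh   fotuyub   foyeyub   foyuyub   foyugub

foyuyub

fawab ~ fowob, muyulad ~ muyulod — Savikan a corresponds to Kahanar o after a consonant, before a consonant other than r, m, n, p, b, f, v.
fushegum ~ fusheyum — Savikan g corresponds to Kahanar y between vowels (before a back vowel).
Applying these to Savikan 'fayugub':
  fayugub → foyugub   (a→o after a consonant, before a consonant other than r, m, n, p, b, f, v)
  foyugub → foyuyub   (g→y between vowels (before a back vowel))
So the Kahanar cognate is 'foyuyub'.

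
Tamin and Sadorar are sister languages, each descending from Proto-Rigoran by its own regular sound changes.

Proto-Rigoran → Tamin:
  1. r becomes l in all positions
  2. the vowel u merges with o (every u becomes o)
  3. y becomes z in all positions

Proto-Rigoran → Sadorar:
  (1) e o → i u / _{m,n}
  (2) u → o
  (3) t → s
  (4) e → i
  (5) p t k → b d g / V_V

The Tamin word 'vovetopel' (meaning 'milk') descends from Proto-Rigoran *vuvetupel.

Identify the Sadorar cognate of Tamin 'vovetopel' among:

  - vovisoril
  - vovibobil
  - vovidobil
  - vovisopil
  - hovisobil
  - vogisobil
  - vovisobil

vovisobil

Sadorar: *vuvetupel > vovetopel > vovesopel > vovisopil > vovisobil  (by vowel merger, unconditioned shift, vowel merger, intervocalic voicing)
Only 'vovisobil' matches the regular Sadorar development of *vuvetupel.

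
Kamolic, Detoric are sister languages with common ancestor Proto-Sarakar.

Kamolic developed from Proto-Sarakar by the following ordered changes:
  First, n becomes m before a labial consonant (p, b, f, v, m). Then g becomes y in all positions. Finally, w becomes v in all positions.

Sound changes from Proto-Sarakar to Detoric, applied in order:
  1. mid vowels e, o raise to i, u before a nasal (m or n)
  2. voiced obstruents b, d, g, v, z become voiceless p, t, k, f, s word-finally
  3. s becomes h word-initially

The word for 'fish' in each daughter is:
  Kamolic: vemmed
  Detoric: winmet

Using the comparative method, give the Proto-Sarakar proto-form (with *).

Position 6: Kamolic has d, Detoric has t. Kamolic preserves d here (none of its changes turn any other segment into d), so the proto-segment is *d.
Position 3: Kamolic has m, Detoric has n. Detoric preserves n here (none of its changes turn any other segment into n), so the proto-segment is *n.
Position 2: Kamolic has e, Detoric has i. Kamolic preserves e here (none of its changes turn any other segment into e), so the proto-segment is *e.
Verify the candidate proto-form against each daughter:
Kamolic: *wenmed
  wenmed → wemmed   [nasal place assimilation]
  wemmed (rule 2 does not apply)
  wemmed → vemmed   [unconditioned shift]
  giving Kamolic vemmed.
Detoric: start from *wenmed.
  rule 1 (pre-nasal raising): wenmed → winmed
  rule 2 (final devoicing): winmed → winmet
  rule 3: no change — winmet
  ⇒ Detoric winmet
Only *wenmed yields all of Kamolic vemmed, Detoric winmet.

*wenmed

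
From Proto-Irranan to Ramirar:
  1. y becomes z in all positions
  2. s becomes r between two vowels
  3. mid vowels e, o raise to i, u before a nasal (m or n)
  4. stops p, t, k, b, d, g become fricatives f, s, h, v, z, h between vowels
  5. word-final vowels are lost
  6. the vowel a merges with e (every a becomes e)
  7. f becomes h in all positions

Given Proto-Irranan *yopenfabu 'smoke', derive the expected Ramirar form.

Ramirar: start from *yopenfabu.
  rule 1 (unconditioned shift): yopenfabu → zopenfabu
  rule 2: no change — zopenfabu
  rule 3 (pre-nasal raising): zopenfabu → zopinfabu
  rule 4 (intervocalic lenition): zopinfabu → zofinfavu
  rule 5 (apocope): zofinfavu → zofinfav
  rule 6 (vowel merger): zofinfav → zofinfev
  rule 7 (unconditioned shift): zofinfev → zohinhev
  ⇒ Ramirar zohinhev

zohinhev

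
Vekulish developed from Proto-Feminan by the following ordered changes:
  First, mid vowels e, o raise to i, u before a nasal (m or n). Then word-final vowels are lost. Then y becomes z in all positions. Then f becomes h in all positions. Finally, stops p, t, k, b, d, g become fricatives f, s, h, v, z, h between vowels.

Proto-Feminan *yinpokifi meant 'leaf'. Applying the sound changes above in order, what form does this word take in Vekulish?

zinpohih

Vekulish: start from *yinpokifi.
  rule 1: no change — yinpokifi
  rule 2 (apocope): yinpokifi → yinpokif
  rule 3 (unconditioned shift): yinpokif → zinpokif
  rule 4 (unconditioned shift): zinpokif → zinpokih
  rule 5 (intervocalic lenition): zinpokih → zinpohih
  ⇒ Vekulish zinpohih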